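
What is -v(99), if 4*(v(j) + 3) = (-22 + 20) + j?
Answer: -85/4 ≈ -21.250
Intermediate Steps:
v(j) = -7/2 + j/4 (v(j) = -3 + ((-22 + 20) + j)/4 = -3 + (-2 + j)/4 = -3 + (-½ + j/4) = -7/2 + j/4)
-v(99) = -(-7/2 + (¼)*99) = -(-7/2 + 99/4) = -1*85/4 = -85/4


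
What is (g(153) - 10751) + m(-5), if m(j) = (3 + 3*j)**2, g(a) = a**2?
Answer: 12802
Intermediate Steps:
(g(153) - 10751) + m(-5) = (153**2 - 10751) + 9*(1 - 5)**2 = (23409 - 10751) + 9*(-4)**2 = 12658 + 9*16 = 12658 + 144 = 12802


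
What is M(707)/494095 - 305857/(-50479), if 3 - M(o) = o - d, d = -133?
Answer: 151080163492/24941421505 ≈ 6.0574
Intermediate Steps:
M(o) = -130 - o (M(o) = 3 - (o - 1*(-133)) = 3 - (o + 133) = 3 - (133 + o) = 3 + (-133 - o) = -130 - o)
M(707)/494095 - 305857/(-50479) = (-130 - 1*707)/494095 - 305857/(-50479) = (-130 - 707)*(1/494095) - 305857*(-1/50479) = -837*1/494095 + 305857/50479 = -837/494095 + 305857/50479 = 151080163492/24941421505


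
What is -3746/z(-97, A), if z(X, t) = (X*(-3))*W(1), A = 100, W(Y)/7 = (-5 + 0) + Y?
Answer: 1873/4074 ≈ 0.45974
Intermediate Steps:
W(Y) = -35 + 7*Y (W(Y) = 7*((-5 + 0) + Y) = 7*(-5 + Y) = -35 + 7*Y)
z(X, t) = 84*X (z(X, t) = (X*(-3))*(-35 + 7*1) = (-3*X)*(-35 + 7) = -3*X*(-28) = 84*X)
-3746/z(-97, A) = -3746/(84*(-97)) = -3746/(-8148) = -3746*(-1/8148) = 1873/4074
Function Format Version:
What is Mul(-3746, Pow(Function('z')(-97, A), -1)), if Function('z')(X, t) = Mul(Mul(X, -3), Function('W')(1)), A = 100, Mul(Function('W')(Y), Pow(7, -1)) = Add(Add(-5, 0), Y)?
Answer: Rational(1873, 4074) ≈ 0.45974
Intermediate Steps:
Function('W')(Y) = Add(-35, Mul(7, Y)) (Function('W')(Y) = Mul(7, Add(Add(-5, 0), Y)) = Mul(7, Add(-5, Y)) = Add(-35, Mul(7, Y)))
Function('z')(X, t) = Mul(84, X) (Function('z')(X, t) = Mul(Mul(X, -3), Add(-35, Mul(7, 1))) = Mul(Mul(-3, X), Add(-35, 7)) = Mul(Mul(-3, X), -28) = Mul(84, X))
Mul(-3746, Pow(Function('z')(-97, A), -1)) = Mul(-3746, Pow(Mul(84, -97), -1)) = Mul(-3746, Pow(-8148, -1)) = Mul(-3746, Rational(-1, 8148)) = Rational(1873, 4074)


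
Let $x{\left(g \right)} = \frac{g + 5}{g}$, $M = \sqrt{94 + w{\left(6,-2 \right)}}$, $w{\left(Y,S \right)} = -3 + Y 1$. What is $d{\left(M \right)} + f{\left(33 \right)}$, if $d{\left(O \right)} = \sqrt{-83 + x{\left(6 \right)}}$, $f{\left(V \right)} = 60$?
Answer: $60 + \frac{i \sqrt{2922}}{6} \approx 60.0 + 9.0093 i$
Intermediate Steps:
$w{\left(Y,S \right)} = -3 + Y$
$M = \sqrt{97}$ ($M = \sqrt{94 + \left(-3 + 6\right)} = \sqrt{94 + 3} = \sqrt{97} \approx 9.8489$)
$x{\left(g \right)} = \frac{5 + g}{g}$
$d{\left(O \right)} = \frac{i \sqrt{2922}}{6}$ ($d{\left(O \right)} = \sqrt{-83 + \frac{5 + 6}{6}} = \sqrt{-83 + \frac{1}{6} \cdot 11} = \sqrt{-83 + \frac{11}{6}} = \sqrt{- \frac{487}{6}} = \frac{i \sqrt{2922}}{6}$)
$d{\left(M \right)} + f{\left(33 \right)} = \frac{i \sqrt{2922}}{6} + 60 = 60 + \frac{i \sqrt{2922}}{6}$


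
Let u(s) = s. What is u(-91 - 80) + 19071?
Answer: 18900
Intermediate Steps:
u(-91 - 80) + 19071 = (-91 - 80) + 19071 = -171 + 19071 = 18900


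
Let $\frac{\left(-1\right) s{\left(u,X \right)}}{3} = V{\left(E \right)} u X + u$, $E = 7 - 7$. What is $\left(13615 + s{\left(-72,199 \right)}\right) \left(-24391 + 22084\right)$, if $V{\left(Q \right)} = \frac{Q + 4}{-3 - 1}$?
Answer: $67255971$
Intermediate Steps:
$E = 0$
$V{\left(Q \right)} = -1 - \frac{Q}{4}$ ($V{\left(Q \right)} = \frac{4 + Q}{-4} = \left(4 + Q\right) \left(- \frac{1}{4}\right) = -1 - \frac{Q}{4}$)
$s{\left(u,X \right)} = - 3 u + 3 X u$ ($s{\left(u,X \right)} = - 3 \left(\left(-1 - 0\right) u X + u\right) = - 3 \left(\left(-1 + 0\right) u X + u\right) = - 3 \left(- u X + u\right) = - 3 \left(- X u + u\right) = - 3 \left(u - X u\right) = - 3 u + 3 X u$)
$\left(13615 + s{\left(-72,199 \right)}\right) \left(-24391 + 22084\right) = \left(13615 + 3 \left(-72\right) \left(-1 + 199\right)\right) \left(-24391 + 22084\right) = \left(13615 + 3 \left(-72\right) 198\right) \left(-2307\right) = \left(13615 - 42768\right) \left(-2307\right) = \left(-29153\right) \left(-2307\right) = 67255971$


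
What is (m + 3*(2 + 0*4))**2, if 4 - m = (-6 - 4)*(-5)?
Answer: 1600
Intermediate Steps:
m = -46 (m = 4 - (-6 - 4)*(-5) = 4 - (-10)*(-5) = 4 - 1*50 = 4 - 50 = -46)
(m + 3*(2 + 0*4))**2 = (-46 + 3*(2 + 0*4))**2 = (-46 + 3*(2 + 0))**2 = (-46 + 3*2)**2 = (-46 + 6)**2 = (-40)**2 = 1600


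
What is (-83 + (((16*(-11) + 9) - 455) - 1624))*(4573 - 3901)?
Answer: -1565088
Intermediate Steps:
(-83 + (((16*(-11) + 9) - 455) - 1624))*(4573 - 3901) = (-83 + (((-176 + 9) - 455) - 1624))*672 = (-83 + ((-167 - 455) - 1624))*672 = (-83 + (-622 - 1624))*672 = (-83 - 2246)*672 = -2329*672 = -1565088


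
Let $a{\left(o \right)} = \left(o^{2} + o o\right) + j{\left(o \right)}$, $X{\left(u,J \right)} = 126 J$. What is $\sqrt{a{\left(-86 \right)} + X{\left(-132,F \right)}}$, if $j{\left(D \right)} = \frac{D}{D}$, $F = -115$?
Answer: $\sqrt{303} \approx 17.407$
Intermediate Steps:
$j{\left(D \right)} = 1$
$a{\left(o \right)} = 1 + 2 o^{2}$ ($a{\left(o \right)} = \left(o^{2} + o o\right) + 1 = \left(o^{2} + o^{2}\right) + 1 = 2 o^{2} + 1 = 1 + 2 o^{2}$)
$\sqrt{a{\left(-86 \right)} + X{\left(-132,F \right)}} = \sqrt{\left(1 + 2 \left(-86\right)^{2}\right) + 126 \left(-115\right)} = \sqrt{\left(1 + 2 \cdot 7396\right) - 14490} = \sqrt{\left(1 + 14792\right) - 14490} = \sqrt{14793 - 14490} = \sqrt{303}$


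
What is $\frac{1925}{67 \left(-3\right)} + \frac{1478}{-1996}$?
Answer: $- \frac{2069689}{200598} \approx -10.318$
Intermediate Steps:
$\frac{1925}{67 \left(-3\right)} + \frac{1478}{-1996} = \frac{1925}{-201} + 1478 \left(- \frac{1}{1996}\right) = 1925 \left(- \frac{1}{201}\right) - \frac{739}{998} = - \frac{1925}{201} - \frac{739}{998} = - \frac{2069689}{200598}$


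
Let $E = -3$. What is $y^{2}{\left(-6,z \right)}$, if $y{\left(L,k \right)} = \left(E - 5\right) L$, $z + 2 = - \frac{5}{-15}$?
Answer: $2304$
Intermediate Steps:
$z = - \frac{5}{3}$ ($z = -2 - \frac{5}{-15} = -2 - - \frac{1}{3} = -2 + \frac{1}{3} = - \frac{5}{3} \approx -1.6667$)
$y{\left(L,k \right)} = - 8 L$ ($y{\left(L,k \right)} = \left(-3 - 5\right) L = - 8 L$)
$y^{2}{\left(-6,z \right)} = \left(\left(-8\right) \left(-6\right)\right)^{2} = 48^{2} = 2304$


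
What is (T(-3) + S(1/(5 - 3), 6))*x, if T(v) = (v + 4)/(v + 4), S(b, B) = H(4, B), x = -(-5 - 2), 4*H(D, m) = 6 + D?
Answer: 49/2 ≈ 24.500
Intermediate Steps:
H(D, m) = 3/2 + D/4 (H(D, m) = (6 + D)/4 = 3/2 + D/4)
x = 7 (x = -1*(-7) = 7)
S(b, B) = 5/2 (S(b, B) = 3/2 + (¼)*4 = 3/2 + 1 = 5/2)
T(v) = 1 (T(v) = (4 + v)/(4 + v) = 1)
(T(-3) + S(1/(5 - 3), 6))*x = (1 + 5/2)*7 = (7/2)*7 = 49/2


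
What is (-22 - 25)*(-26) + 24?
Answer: 1246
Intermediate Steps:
(-22 - 25)*(-26) + 24 = -47*(-26) + 24 = 1222 + 24 = 1246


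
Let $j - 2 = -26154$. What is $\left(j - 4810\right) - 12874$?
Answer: $-43836$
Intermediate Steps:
$j = -26152$ ($j = 2 - 26154 = -26152$)
$\left(j - 4810\right) - 12874 = \left(-26152 - 4810\right) - 12874 = -30962 - 12874 = -43836$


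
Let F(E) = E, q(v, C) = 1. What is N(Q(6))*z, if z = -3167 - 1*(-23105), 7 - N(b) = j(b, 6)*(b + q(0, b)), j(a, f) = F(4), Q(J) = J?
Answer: -418698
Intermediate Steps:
j(a, f) = 4
N(b) = 3 - 4*b (N(b) = 7 - 4*(b + 1) = 7 - 4*(1 + b) = 7 - (4 + 4*b) = 7 + (-4 - 4*b) = 3 - 4*b)
z = 19938 (z = -3167 + 23105 = 19938)
N(Q(6))*z = (3 - 4*6)*19938 = (3 - 24)*19938 = -21*19938 = -418698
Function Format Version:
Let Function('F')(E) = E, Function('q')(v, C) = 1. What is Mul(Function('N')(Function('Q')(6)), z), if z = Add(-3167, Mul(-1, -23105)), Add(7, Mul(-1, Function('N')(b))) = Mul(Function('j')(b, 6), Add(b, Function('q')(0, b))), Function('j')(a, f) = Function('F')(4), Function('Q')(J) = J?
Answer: -418698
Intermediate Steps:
Function('j')(a, f) = 4
Function('N')(b) = Add(3, Mul(-4, b)) (Function('N')(b) = Add(7, Mul(-1, Mul(4, Add(b, 1)))) = Add(7, Mul(-1, Mul(4, Add(1, b)))) = Add(7, Mul(-1, Add(4, Mul(4, b)))) = Add(7, Add(-4, Mul(-4, b))) = Add(3, Mul(-4, b)))
z = 19938 (z = Add(-3167, 23105) = 19938)
Mul(Function('N')(Function('Q')(6)), z) = Mul(Add(3, Mul(-4, 6)), 19938) = Mul(Add(3, -24), 19938) = Mul(-21, 19938) = -418698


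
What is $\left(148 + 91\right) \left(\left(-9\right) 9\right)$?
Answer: $-19359$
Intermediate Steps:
$\left(148 + 91\right) \left(\left(-9\right) 9\right) = 239 \left(-81\right) = -19359$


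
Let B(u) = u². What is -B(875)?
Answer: -765625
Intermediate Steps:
-B(875) = -1*875² = -1*765625 = -765625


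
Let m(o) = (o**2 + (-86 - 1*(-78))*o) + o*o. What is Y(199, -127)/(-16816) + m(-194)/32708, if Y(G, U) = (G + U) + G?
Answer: 320752129/137504432 ≈ 2.3327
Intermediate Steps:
m(o) = -8*o + 2*o**2 (m(o) = (o**2 + (-86 + 78)*o) + o**2 = (o**2 - 8*o) + o**2 = -8*o + 2*o**2)
Y(G, U) = U + 2*G
Y(199, -127)/(-16816) + m(-194)/32708 = (-127 + 2*199)/(-16816) + (2*(-194)*(-4 - 194))/32708 = (-127 + 398)*(-1/16816) + (2*(-194)*(-198))*(1/32708) = 271*(-1/16816) + 76824*(1/32708) = -271/16816 + 19206/8177 = 320752129/137504432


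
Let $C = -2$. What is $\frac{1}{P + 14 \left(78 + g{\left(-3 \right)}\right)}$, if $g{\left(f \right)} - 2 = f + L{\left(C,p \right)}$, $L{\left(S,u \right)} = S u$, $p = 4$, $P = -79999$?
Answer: $- \frac{1}{79033} \approx -1.2653 \cdot 10^{-5}$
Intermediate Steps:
$g{\left(f \right)} = -6 + f$ ($g{\left(f \right)} = 2 + \left(f - 8\right) = 2 + \left(-8 + f\right) = -6 + f$)
$\frac{1}{P + 14 \left(78 + g{\left(-3 \right)}\right)} = \frac{1}{-79999 + 14 \left(78 - 9\right)} = \frac{1}{-79999 + 14 \cdot 69} = \frac{1}{-79999 + 966} = \frac{1}{-79033} = - \frac{1}{79033}$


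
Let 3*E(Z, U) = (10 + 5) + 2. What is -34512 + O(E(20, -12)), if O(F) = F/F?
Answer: -34511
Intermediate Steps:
E(Z, U) = 17/3 (E(Z, U) = ((10 + 5) + 2)/3 = (15 + 2)/3 = (⅓)*17 = 17/3)
O(F) = 1
-34512 + O(E(20, -12)) = -34512 + 1 = -34511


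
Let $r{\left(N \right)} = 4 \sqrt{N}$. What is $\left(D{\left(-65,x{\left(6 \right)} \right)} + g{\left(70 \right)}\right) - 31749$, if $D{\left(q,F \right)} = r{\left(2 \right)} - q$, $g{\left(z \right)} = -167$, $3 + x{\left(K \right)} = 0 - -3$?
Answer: $-31851 + 4 \sqrt{2} \approx -31845.0$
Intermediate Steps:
$x{\left(K \right)} = 0$ ($x{\left(K \right)} = -3 + \left(0 - -3\right) = -3 + \left(0 + 3\right) = -3 + 3 = 0$)
$D{\left(q,F \right)} = - q + 4 \sqrt{2}$ ($D{\left(q,F \right)} = 4 \sqrt{2} - q = - q + 4 \sqrt{2}$)
$\left(D{\left(-65,x{\left(6 \right)} \right)} + g{\left(70 \right)}\right) - 31749 = \left(\left(\left(-1\right) \left(-65\right) + 4 \sqrt{2}\right) - 167\right) - 31749 = \left(\left(65 + 4 \sqrt{2}\right) - 167\right) - 31749 = \left(-102 + 4 \sqrt{2}\right) - 31749 = -31851 + 4 \sqrt{2}$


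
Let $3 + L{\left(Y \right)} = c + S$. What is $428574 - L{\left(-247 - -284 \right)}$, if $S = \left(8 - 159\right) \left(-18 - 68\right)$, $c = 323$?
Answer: $415268$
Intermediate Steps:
$S = 12986$ ($S = \left(-151\right) \left(-86\right) = 12986$)
$L{\left(Y \right)} = 13306$ ($L{\left(Y \right)} = -3 + \left(323 + 12986\right) = -3 + 13309 = 13306$)
$428574 - L{\left(-247 - -284 \right)} = 428574 - 13306 = 415268$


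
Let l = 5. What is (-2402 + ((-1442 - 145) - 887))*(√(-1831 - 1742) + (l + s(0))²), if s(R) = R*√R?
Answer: -121900 - 14628*I*√397 ≈ -1.219e+5 - 2.9146e+5*I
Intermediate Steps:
s(R) = R^(3/2)
(-2402 + ((-1442 - 145) - 887))*(√(-1831 - 1742) + (l + s(0))²) = (-2402 + ((-1442 - 145) - 887))*(√(-1831 - 1742) + (5 + 0^(3/2))²) = (-2402 + (-1587 - 887))*(√(-3573) + (5 + 0)²) = (-2402 - 2474)*(3*I*√397 + 5²) = -4876*(3*I*√397 + 25) = -4876*(25 + 3*I*√397) = -121900 - 14628*I*√397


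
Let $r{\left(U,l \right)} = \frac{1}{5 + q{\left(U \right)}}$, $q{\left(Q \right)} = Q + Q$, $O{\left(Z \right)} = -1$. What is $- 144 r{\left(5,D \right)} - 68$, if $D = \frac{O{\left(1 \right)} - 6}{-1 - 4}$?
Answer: $- \frac{388}{5} \approx -77.6$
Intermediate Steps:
$q{\left(Q \right)} = 2 Q$
$D = \frac{7}{5}$ ($D = \frac{-1 - 6}{-1 - 4} = - \frac{7}{-5} = \left(-7\right) \left(- \frac{1}{5}\right) = \frac{7}{5} \approx 1.4$)
$r{\left(U,l \right)} = \frac{1}{5 + 2 U}$
$- 144 r{\left(5,D \right)} - 68 = - \frac{144}{5 + 2 \cdot 5} - 68 = - \frac{144}{5 + 10} - 68 = - \frac{144}{15} - 68 = \left(-144\right) \frac{1}{15} - 68 = - \frac{48}{5} - 68 = - \frac{388}{5}$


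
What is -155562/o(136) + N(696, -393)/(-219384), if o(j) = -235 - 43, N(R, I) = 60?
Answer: 1421991547/2541198 ≈ 559.58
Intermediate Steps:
o(j) = -278
-155562/o(136) + N(696, -393)/(-219384) = -155562/(-278) + 60/(-219384) = -155562*(-1/278) + 60*(-1/219384) = 77781/139 - 5/18282 = 1421991547/2541198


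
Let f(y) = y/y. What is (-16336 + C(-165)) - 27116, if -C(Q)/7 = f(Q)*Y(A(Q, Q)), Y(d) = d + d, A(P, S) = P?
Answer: -41142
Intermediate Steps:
Y(d) = 2*d
f(y) = 1
C(Q) = -14*Q (C(Q) = -7*2*Q = -14*Q)
(-16336 + C(-165)) - 27116 = (-16336 - 14*(-165)) - 27116 = (-16336 + 2310) - 27116 = -14026 - 27116 = -41142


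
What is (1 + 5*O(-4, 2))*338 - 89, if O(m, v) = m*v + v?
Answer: -9891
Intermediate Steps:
O(m, v) = v + m*v
(1 + 5*O(-4, 2))*338 - 89 = (1 + 5*(2*(1 - 4)))*338 - 89 = (1 + 5*(2*(-3)))*338 - 89 = (1 + 5*(-6))*338 - 89 = (1 - 30)*338 - 89 = -29*338 - 89 = -9802 - 89 = -9891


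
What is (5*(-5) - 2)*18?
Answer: -486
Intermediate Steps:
(5*(-5) - 2)*18 = (-25 - 2)*18 = -27*18 = -486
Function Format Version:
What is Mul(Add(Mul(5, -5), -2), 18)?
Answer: -486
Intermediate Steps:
Mul(Add(Mul(5, -5), -2), 18) = Mul(Add(-25, -2), 18) = Mul(-27, 18) = -486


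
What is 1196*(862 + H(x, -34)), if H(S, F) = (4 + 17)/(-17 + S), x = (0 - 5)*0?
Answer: 17501068/17 ≈ 1.0295e+6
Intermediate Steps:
x = 0 (x = -5*0 = 0)
H(S, F) = 21/(-17 + S)
1196*(862 + H(x, -34)) = 1196*(862 + 21/(-17 + 0)) = 1196*(862 + 21/(-17)) = 1196*(862 + 21*(-1/17)) = 1196*(862 - 21/17) = 1196*(14633/17) = 17501068/17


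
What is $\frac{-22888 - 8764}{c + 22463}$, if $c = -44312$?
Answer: $\frac{31652}{21849} \approx 1.4487$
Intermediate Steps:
$\frac{-22888 - 8764}{c + 22463} = \frac{-22888 - 8764}{-44312 + 22463} = - \frac{31652}{-21849} = \left(-31652\right) \left(- \frac{1}{21849}\right) = \frac{31652}{21849}$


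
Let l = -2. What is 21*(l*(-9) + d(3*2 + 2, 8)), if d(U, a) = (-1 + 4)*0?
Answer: 378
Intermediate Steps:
d(U, a) = 0 (d(U, a) = 3*0 = 0)
21*(l*(-9) + d(3*2 + 2, 8)) = 21*(-2*(-9) + 0) = 21*(18 + 0) = 21*18 = 378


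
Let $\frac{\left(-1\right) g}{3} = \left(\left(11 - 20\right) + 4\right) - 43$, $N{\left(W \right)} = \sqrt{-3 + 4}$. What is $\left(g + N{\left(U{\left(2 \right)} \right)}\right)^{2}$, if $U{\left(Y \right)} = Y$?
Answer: $21025$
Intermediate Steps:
$N{\left(W \right)} = 1$ ($N{\left(W \right)} = \sqrt{1} = 1$)
$g = 144$ ($g = - 3 \left(\left(\left(11 - 20\right) + 4\right) - 43\right) = - 3 \left(\left(-9 + 4\right) - 43\right) = - 3 \left(-5 - 43\right) = \left(-3\right) \left(-48\right) = 144$)
$\left(g + N{\left(U{\left(2 \right)} \right)}\right)^{2} = \left(144 + 1\right)^{2} = 145^{2} = 21025$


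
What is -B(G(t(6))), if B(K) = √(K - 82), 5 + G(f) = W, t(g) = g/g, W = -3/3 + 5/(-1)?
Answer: -I*√93 ≈ -9.6436*I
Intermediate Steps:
W = -6 (W = -3*⅓ + 5*(-1) = -1 - 5 = -6)
t(g) = 1
G(f) = -11 (G(f) = -5 - 6 = -11)
B(K) = √(-82 + K)
-B(G(t(6))) = -√(-82 - 11) = -√(-93) = -I*√93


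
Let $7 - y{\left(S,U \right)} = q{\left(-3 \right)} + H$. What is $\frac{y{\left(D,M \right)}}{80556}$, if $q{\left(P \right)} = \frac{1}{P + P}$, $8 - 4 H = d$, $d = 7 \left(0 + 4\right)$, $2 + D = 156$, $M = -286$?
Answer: $\frac{73}{483336} \approx 0.00015103$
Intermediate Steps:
$D = 154$ ($D = -2 + 156 = 154$)
$d = 28$ ($d = 7 \cdot 4 = 28$)
$H = -5$ ($H = 2 - 7 = -5$)
$q{\left(P \right)} = \frac{1}{2 P}$
$y{\left(S,U \right)} = \frac{73}{6}$ ($y{\left(S,U \right)} = 7 - \left(\frac{1}{2 \left(-3\right)} - 5\right) = 7 - \left(\frac{1}{2} \left(- \frac{1}{3}\right) - 5\right) = 7 - \left(- \frac{1}{6} - 5\right) = 7 - - \frac{31}{6} = 7 + \frac{31}{6} = \frac{73}{6}$)
$\frac{y{\left(D,M \right)}}{80556} = \frac{73}{6 \cdot 80556} = \frac{73}{6} \cdot \frac{1}{80556} = \frac{73}{483336}$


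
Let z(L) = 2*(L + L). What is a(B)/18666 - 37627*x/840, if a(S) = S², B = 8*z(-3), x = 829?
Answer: -32346485891/871080 ≈ -37134.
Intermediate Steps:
z(L) = 4*L (z(L) = 2*(2*L) = 4*L)
B = -96 (B = 8*(4*(-3)) = 8*(-12) = -96)
a(B)/18666 - 37627*x/840 = (-96)²/18666 - 37627/((42/829)*20) = 9216*(1/18666) - 37627/((42*(1/829))*20) = 512/1037 - 37627/((42/829)*20) = 512/1037 - 37627/840/829 = 512/1037 - 37627*829/840 = 512/1037 - 31192783/840 = -32346485891/871080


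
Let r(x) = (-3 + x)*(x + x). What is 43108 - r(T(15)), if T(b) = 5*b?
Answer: 32308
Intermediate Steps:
r(x) = 2*x*(-3 + x) (r(x) = (-3 + x)*(2*x) = 2*x*(-3 + x))
43108 - r(T(15)) = 43108 - 2*5*15*(-3 + 5*15) = 43108 - 2*75*(-3 + 75) = 43108 - 2*75*72 = 43108 - 1*10800 = 43108 - 10800 = 32308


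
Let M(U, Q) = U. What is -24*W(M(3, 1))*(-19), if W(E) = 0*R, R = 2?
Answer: 0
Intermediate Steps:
W(E) = 0 (W(E) = 0*2 = 0)
-24*W(M(3, 1))*(-19) = -24*0*(-19) = 0*(-19) = 0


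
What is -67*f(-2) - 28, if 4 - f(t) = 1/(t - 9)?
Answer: -3323/11 ≈ -302.09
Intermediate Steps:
f(t) = 4 - 1/(-9 + t) (f(t) = 4 - 1/(t - 9) = 4 - 1/(-9 + t))
-67*f(-2) - 28 = -67*(-37 + 4*(-2))/(-9 - 2) - 28 = -67*(-37 - 8)/(-11) - 28 = -(-67)*(-45)/11 - 28 = -67*45/11 - 28 = -3015/11 - 28 = -3323/11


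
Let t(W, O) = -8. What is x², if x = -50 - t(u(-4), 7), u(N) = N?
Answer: 1764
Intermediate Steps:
x = -42 (x = -50 - 1*(-8) = -50 + 8 = -42)
x² = (-42)² = 1764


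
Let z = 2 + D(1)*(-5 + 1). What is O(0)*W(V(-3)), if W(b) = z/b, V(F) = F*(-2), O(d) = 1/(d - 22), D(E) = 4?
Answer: 7/66 ≈ 0.10606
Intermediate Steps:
O(d) = 1/(-22 + d)
V(F) = -2*F
z = -14 (z = 2 + 4*(-5 + 1) = 2 + 4*(-4) = 2 - 16 = -14)
W(b) = -14/b
O(0)*W(V(-3)) = (-14/((-2*(-3))))/(-22 + 0) = (-14/6)/(-22) = -(-7)/(11*6) = -1/22*(-7/3) = 7/66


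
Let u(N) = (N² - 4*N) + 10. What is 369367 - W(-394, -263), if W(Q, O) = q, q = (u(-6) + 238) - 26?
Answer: 369085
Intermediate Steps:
u(N) = 10 + N² - 4*N
q = 282 (q = ((10 + (-6)² - 4*(-6)) + 238) - 26 = ((10 + 36 + 24) + 238) - 26 = (70 + 238) - 26 = 308 - 26 = 282)
W(Q, O) = 282
369367 - W(-394, -263) = 369367 - 1*282 = 369367 - 282 = 369085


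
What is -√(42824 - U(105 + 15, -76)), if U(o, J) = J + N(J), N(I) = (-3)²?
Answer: -29*√51 ≈ -207.10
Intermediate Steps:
N(I) = 9
U(o, J) = 9 + J (U(o, J) = J + 9 = 9 + J)
-√(42824 - U(105 + 15, -76)) = -√(42824 - (9 - 76)) = -√(42824 - 1*(-67)) = -√(42824 + 67) = -√42891 = -29*√51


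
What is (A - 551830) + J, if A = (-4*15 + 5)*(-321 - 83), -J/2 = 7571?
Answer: -544752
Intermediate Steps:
J = -15142 (J = -2*7571 = -15142)
A = 22220 (A = (-60 + 5)*(-404) = -55*(-404) = 22220)
(A - 551830) + J = (22220 - 551830) - 15142 = -529610 - 15142 = -544752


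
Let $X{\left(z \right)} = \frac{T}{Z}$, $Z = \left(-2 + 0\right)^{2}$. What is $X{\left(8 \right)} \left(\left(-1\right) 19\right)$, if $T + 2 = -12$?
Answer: $\frac{133}{2} \approx 66.5$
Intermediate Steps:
$T = -14$ ($T = -2 - 12 = -14$)
$Z = 4$ ($Z = \left(-2\right)^{2} = 4$)
$X{\left(z \right)} = - \frac{7}{2}$ ($X{\left(z \right)} = - \frac{14}{4} = \left(-14\right) \frac{1}{4} = - \frac{7}{2}$)
$X{\left(8 \right)} \left(\left(-1\right) 19\right) = - \frac{7 \left(\left(-1\right) 19\right)}{2} = \left(- \frac{7}{2}\right) \left(-19\right) = \frac{133}{2}$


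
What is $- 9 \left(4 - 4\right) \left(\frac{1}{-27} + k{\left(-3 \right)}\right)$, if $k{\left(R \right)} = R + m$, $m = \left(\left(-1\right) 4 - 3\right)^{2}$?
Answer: $0$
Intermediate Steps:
$m = 49$ ($m = \left(-4 - 3\right)^{2} = \left(-7\right)^{2} = 49$)
$k{\left(R \right)} = 49 + R$ ($k{\left(R \right)} = R + 49 = 49 + R$)
$- 9 \left(4 - 4\right) \left(\frac{1}{-27} + k{\left(-3 \right)}\right) = - 9 \left(4 - 4\right) \left(\frac{1}{-27} + \left(49 - 3\right)\right) = - 9 \cdot 0 \left(- \frac{1}{27} + 46\right) = - 9 \cdot 0 \cdot \frac{1241}{27} = \left(-9\right) 0 = 0$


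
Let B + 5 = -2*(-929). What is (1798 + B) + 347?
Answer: 3998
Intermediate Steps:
B = 1853 (B = -5 - 2*(-929) = -5 + 1858 = 1853)
(1798 + B) + 347 = (1798 + 1853) + 347 = 3651 + 347 = 3998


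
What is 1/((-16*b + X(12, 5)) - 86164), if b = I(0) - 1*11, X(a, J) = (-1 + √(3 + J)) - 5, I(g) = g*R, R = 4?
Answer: -42997/3697484014 - √2/3697484014 ≈ -1.1629e-5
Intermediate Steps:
I(g) = 4*g (I(g) = g*4 = 4*g)
X(a, J) = -6 + √(3 + J)
b = -11 (b = 4*0 - 1*11 = 0 - 11 = -11)
1/((-16*b + X(12, 5)) - 86164) = 1/((-16*(-11) + (-6 + √(3 + 5))) - 86164) = 1/((176 + (-6 + √8)) - 86164) = 1/((176 + (-6 + 2*√2)) - 86164) = 1/((170 + 2*√2) - 86164) = 1/(-85994 + 2*√2)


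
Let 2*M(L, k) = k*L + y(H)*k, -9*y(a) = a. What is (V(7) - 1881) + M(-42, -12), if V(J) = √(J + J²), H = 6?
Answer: -1625 + 2*√14 ≈ -1617.5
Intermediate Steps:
y(a) = -a/9
M(L, k) = -k/3 + L*k/2 (M(L, k) = (k*L + (-⅑*6)*k)/2 = (L*k - 2*k/3)/2 = (-2*k/3 + L*k)/2 = -k/3 + L*k/2)
(V(7) - 1881) + M(-42, -12) = (√(7*(1 + 7)) - 1881) + (⅙)*(-12)*(-2 + 3*(-42)) = (√(7*8) - 1881) + (⅙)*(-12)*(-2 - 126) = (√56 - 1881) + (⅙)*(-12)*(-128) = (2*√14 - 1881) + 256 = (-1881 + 2*√14) + 256 = -1625 + 2*√14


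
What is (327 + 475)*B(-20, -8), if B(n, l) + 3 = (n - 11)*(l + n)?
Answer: 693730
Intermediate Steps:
B(n, l) = -3 + (-11 + n)*(l + n) (B(n, l) = -3 + (n - 11)*(l + n) = -3 + (-11 + n)*(l + n))
(327 + 475)*B(-20, -8) = (327 + 475)*(-3 + (-20)**2 - 11*(-8) - 11*(-20) - 8*(-20)) = 802*(-3 + 400 + 88 + 220 + 160) = 802*865 = 693730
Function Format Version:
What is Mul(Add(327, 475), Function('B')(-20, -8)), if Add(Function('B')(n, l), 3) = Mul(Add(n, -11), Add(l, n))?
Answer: 693730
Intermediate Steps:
Function('B')(n, l) = Add(-3, Mul(Add(-11, n), Add(l, n))) (Function('B')(n, l) = Add(-3, Mul(Add(n, -11), Add(l, n))) = Add(-3, Mul(Add(-11, n), Add(l, n))))
Mul(Add(327, 475), Function('B')(-20, -8)) = Mul(Add(327, 475), Add(-3, Pow(-20, 2), Mul(-11, -8), Mul(-11, -20), Mul(-8, -20))) = Mul(802, Add(-3, 400, 88, 220, 160)) = Mul(802, 865) = 693730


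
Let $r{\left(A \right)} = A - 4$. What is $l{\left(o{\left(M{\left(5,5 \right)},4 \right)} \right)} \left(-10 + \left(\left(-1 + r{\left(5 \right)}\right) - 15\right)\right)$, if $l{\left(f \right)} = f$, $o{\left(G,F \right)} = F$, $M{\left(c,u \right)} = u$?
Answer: $-100$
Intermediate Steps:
$r{\left(A \right)} = -4 + A$ ($r{\left(A \right)} = A - 4 = -4 + A$)
$l{\left(o{\left(M{\left(5,5 \right)},4 \right)} \right)} \left(-10 + \left(\left(-1 + r{\left(5 \right)}\right) - 15\right)\right) = 4 \left(-10 + \left(\left(-1 + \left(-4 + 5\right)\right) - 15\right)\right) = 4 \left(-10 + \left(\left(-1 + 1\right) - 15\right)\right) = 4 \left(-10 + \left(0 - 15\right)\right) = 4 \left(-10 - 15\right) = 4 \left(-25\right) = -100$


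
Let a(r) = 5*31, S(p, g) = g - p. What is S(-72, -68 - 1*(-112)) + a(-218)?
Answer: 271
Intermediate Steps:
a(r) = 155
S(-72, -68 - 1*(-112)) + a(-218) = ((-68 - 1*(-112)) - 1*(-72)) + 155 = ((-68 + 112) + 72) + 155 = (44 + 72) + 155 = 116 + 155 = 271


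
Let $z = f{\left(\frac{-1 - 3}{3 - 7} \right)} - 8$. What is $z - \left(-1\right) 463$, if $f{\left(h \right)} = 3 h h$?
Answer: $458$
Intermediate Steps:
$f{\left(h \right)} = 3 h^{2}$
$z = -5$ ($z = 3 \left(\frac{-1 - 3}{3 - 7}\right)^{2} - 8 = 3 \left(- \frac{4}{-4}\right)^{2} - 8 = 3 \left(\left(-4\right) \left(- \frac{1}{4}\right)\right)^{2} - 8 = 3 \cdot 1^{2} - 8 = 3 \cdot 1 - 8 = 3 - 8 = -5$)
$z - \left(-1\right) 463 = -5 - \left(-1\right) 463 = -5 - -463 = -5 + 463 = 458$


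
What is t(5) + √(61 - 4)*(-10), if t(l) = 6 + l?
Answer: 11 - 10*√57 ≈ -64.498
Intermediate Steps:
t(5) + √(61 - 4)*(-10) = (6 + 5) + √(61 - 4)*(-10) = 11 + √57*(-10) = 11 - 10*√57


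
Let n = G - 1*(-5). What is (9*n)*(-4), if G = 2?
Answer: -252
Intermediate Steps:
n = 7 (n = 2 - 1*(-5) = 2 + 5 = 7)
(9*n)*(-4) = (9*7)*(-4) = 63*(-4) = -252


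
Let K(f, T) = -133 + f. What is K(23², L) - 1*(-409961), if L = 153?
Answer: 410357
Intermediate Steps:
K(23², L) - 1*(-409961) = (-133 + 23²) - 1*(-409961) = (-133 + 529) + 409961 = 396 + 409961 = 410357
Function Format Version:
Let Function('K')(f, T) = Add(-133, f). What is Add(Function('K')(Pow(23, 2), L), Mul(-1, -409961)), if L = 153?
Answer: 410357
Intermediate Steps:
Add(Function('K')(Pow(23, 2), L), Mul(-1, -409961)) = Add(Add(-133, Pow(23, 2)), Mul(-1, -409961)) = Add(Add(-133, 529), 409961) = Add(396, 409961) = 410357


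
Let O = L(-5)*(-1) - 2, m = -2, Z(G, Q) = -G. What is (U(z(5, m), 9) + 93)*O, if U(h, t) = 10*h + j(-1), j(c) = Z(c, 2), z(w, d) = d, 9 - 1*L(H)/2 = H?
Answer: -2220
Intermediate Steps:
L(H) = 18 - 2*H
j(c) = -c
O = -30 (O = (18 - 2*(-5))*(-1) - 2 = (18 + 10)*(-1) - 2 = 28*(-1) - 2 = -28 - 2 = -30)
U(h, t) = 1 + 10*h (U(h, t) = 10*h - 1*(-1) = 10*h + 1 = 1 + 10*h)
(U(z(5, m), 9) + 93)*O = ((1 + 10*(-2)) + 93)*(-30) = ((1 - 20) + 93)*(-30) = (-19 + 93)*(-30) = 74*(-30) = -2220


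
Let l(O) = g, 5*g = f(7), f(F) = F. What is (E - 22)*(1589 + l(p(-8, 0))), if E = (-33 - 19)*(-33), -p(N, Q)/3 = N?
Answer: 13470688/5 ≈ 2.6941e+6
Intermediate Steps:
p(N, Q) = -3*N
g = 7/5 (g = (⅕)*7 = 7/5 ≈ 1.4000)
l(O) = 7/5
E = 1716 (E = -52*(-33) = 1716)
(E - 22)*(1589 + l(p(-8, 0))) = (1716 - 22)*(1589 + 7/5) = 1694*(7952/5) = 13470688/5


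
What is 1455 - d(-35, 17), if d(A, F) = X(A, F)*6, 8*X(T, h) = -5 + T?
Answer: 1485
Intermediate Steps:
X(T, h) = -5/8 + T/8 (X(T, h) = (-5 + T)/8 = -5/8 + T/8)
d(A, F) = -15/4 + 3*A/4 (d(A, F) = (-5/8 + A/8)*6 = -15/4 + 3*A/4)
1455 - d(-35, 17) = 1455 - (-15/4 + (¾)*(-35)) = 1455 - (-15/4 - 105/4) = 1455 - 1*(-30) = 1455 + 30 = 1485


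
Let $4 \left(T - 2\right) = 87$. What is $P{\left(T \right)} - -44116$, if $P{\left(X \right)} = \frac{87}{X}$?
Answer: $\frac{4191368}{95} \approx 44120.0$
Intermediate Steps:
$T = \frac{95}{4}$ ($T = 2 + \frac{1}{4} \cdot 87 = 2 + \frac{87}{4} = \frac{95}{4} \approx 23.75$)
$P{\left(T \right)} - -44116 = \frac{87}{\frac{95}{4}} - -44116 = 87 \cdot \frac{4}{95} + 44116 = \frac{348}{95} + 44116 = \frac{4191368}{95}$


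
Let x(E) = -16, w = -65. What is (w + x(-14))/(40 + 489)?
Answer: -81/529 ≈ -0.15312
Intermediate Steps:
(w + x(-14))/(40 + 489) = (-65 - 16)/(40 + 489) = -81/529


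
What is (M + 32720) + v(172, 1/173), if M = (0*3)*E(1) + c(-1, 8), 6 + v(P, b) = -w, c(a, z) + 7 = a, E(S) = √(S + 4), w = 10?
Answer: 32696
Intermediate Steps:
E(S) = √(4 + S)
c(a, z) = -7 + a
v(P, b) = -16 (v(P, b) = -6 - 1*10 = -6 - 10 = -16)
M = -8 (M = (0*3)*√(4 + 1) + (-7 - 1) = 0*√5 - 8 = 0 - 8 = -8)
(M + 32720) + v(172, 1/173) = (-8 + 32720) - 16 = 32712 - 16 = 32696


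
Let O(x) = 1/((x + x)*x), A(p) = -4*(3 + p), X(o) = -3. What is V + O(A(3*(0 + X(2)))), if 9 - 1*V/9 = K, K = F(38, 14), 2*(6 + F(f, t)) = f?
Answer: -41471/1152 ≈ -35.999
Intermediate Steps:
F(f, t) = -6 + f/2
K = 13 (K = -6 + (1/2)*38 = -6 + 19 = 13)
V = -36 (V = 81 - 9*13 = 81 - 117 = -36)
A(p) = -12 - 4*p
O(x) = 1/(2*x**2) (O(x) = 1/(((2*x))*x) = (1/(2*x))/x = 1/(2*x**2))
V + O(A(3*(0 + X(2)))) = -36 + 1/(2*(-12 - 12*(0 - 3))**2) = -36 + 1/(2*(-12 - 12*(-3))**2) = -36 + 1/(2*(-12 - 4*(-9))**2) = -36 + 1/(2*(-12 + 36)**2) = -36 + (1/2)/24**2 = -36 + (1/2)*(1/576) = -36 + 1/1152 = -41471/1152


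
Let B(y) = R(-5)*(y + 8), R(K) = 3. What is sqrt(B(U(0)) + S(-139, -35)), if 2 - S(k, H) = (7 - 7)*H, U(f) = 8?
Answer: 5*sqrt(2) ≈ 7.0711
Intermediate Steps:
S(k, H) = 2 (S(k, H) = 2 - (7 - 7)*H = 2 - 0*H = 2 - 1*0 = 2 + 0 = 2)
B(y) = 24 + 3*y (B(y) = 3*(y + 8) = 3*(8 + y) = 24 + 3*y)
sqrt(B(U(0)) + S(-139, -35)) = sqrt((24 + 3*8) + 2) = sqrt((24 + 24) + 2) = sqrt(48 + 2) = sqrt(50) = 5*sqrt(2)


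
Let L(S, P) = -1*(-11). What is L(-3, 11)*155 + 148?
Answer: 1853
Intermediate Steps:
L(S, P) = 11
L(-3, 11)*155 + 148 = 11*155 + 148 = 1705 + 148 = 1853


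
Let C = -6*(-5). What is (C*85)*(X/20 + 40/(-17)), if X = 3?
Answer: -11235/2 ≈ -5617.5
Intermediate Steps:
C = 30
(C*85)*(X/20 + 40/(-17)) = (30*85)*(3/20 + 40/(-17)) = 2550*(3*(1/20) + 40*(-1/17)) = 2550*(3/20 - 40/17) = 2550*(-749/340) = -11235/2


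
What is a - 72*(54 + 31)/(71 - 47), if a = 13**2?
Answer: -86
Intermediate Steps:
a = 169
a - 72*(54 + 31)/(71 - 47) = 169 - 72*(54 + 31)/(71 - 47) = 169 - 6120/24 = 169 - 72*85/24 = 169 - 255 = -86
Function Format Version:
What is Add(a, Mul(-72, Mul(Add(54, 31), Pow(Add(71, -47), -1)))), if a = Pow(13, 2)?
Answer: -86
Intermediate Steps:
a = 169
Add(a, Mul(-72, Mul(Add(54, 31), Pow(Add(71, -47), -1)))) = Add(169, Mul(-72, Mul(Add(54, 31), Pow(Add(71, -47), -1)))) = Add(169, Mul(-72, Mul(85, Pow(24, -1)))) = Add(169, Mul(-72, Mul(85, Rational(1, 24)))) = Add(169, Mul(-72, Rational(85, 24))) = Add(169, -255) = -86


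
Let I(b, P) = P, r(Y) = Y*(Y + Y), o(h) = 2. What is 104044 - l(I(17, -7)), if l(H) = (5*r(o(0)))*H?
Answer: 104324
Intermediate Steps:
r(Y) = 2*Y**2 (r(Y) = Y*(2*Y) = 2*Y**2)
l(H) = 40*H (l(H) = (5*(2*2**2))*H = (5*(2*4))*H = (5*8)*H = 40*H)
104044 - l(I(17, -7)) = 104044 - 40*(-7) = 104044 - 1*(-280) = 104044 + 280 = 104324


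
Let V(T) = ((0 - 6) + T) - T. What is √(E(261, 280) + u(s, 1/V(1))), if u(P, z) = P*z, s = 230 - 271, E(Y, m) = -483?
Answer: I*√17142/6 ≈ 21.821*I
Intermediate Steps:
V(T) = -6 (V(T) = (-6 + T) - T = -6)
s = -41
√(E(261, 280) + u(s, 1/V(1))) = √(-483 - 41/(-6)) = √(-483 - 41*(-⅙)) = √(-483 + 41/6) = √(-2857/6) = I*√17142/6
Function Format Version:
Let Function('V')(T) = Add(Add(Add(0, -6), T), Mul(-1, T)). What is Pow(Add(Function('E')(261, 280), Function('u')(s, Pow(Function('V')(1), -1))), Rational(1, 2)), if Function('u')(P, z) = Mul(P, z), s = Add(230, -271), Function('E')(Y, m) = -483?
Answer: Mul(Rational(1, 6), I, Pow(17142, Rational(1, 2))) ≈ Mul(21.821, I)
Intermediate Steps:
Function('V')(T) = -6 (Function('V')(T) = Add(Add(-6, T), Mul(-1, T)) = -6)
s = -41
Pow(Add(Function('E')(261, 280), Function('u')(s, Pow(Function('V')(1), -1))), Rational(1, 2)) = Pow(Add(-483, Mul(-41, Pow(-6, -1))), Rational(1, 2)) = Pow(Add(-483, Mul(-41, Rational(-1, 6))), Rational(1, 2)) = Pow(Add(-483, Rational(41, 6)), Rational(1, 2)) = Pow(Rational(-2857, 6), Rational(1, 2)) = Mul(Rational(1, 6), I, Pow(17142, Rational(1, 2)))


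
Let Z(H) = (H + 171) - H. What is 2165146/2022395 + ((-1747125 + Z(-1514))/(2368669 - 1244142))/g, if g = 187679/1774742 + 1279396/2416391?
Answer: -2839582361447949005562626/2065086490461488372101655 ≈ -1.3750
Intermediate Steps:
Z(H) = 171 (Z(H) = (171 + H) - H = 171)
g = 2724103662321/4288470596122 (g = 187679*(1/1774742) + 1279396*(1/2416391) = 187679/1774742 + 1279396/2416391 = 2724103662321/4288470596122 ≈ 0.63522)
2165146/2022395 + ((-1747125 + Z(-1514))/(2368669 - 1244142))/g = 2165146/2022395 + ((-1747125 + 171)/(2368669 - 1244142))/(2724103662321/4288470596122) = 2165146*(1/2022395) - 1746954/1124527*(4288470596122/2724103662321) = 2165146/2022395 - 1746954*1/1124527*(4288470596122/2724103662321) = 2165146/2022395 - 1746954/1124527*4288470596122/2724103662321 = 2165146/2022395 - 2497253620592570796/1021109373026282389 = -2839582361447949005562626/2065086490461488372101655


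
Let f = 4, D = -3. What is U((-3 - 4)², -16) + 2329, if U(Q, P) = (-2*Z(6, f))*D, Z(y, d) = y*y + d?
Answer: 2569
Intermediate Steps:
Z(y, d) = d + y² (Z(y, d) = y² + d = d + y²)
U(Q, P) = 240 (U(Q, P) = -2*(4 + 6²)*(-3) = -2*(4 + 36)*(-3) = -2*40*(-3) = -80*(-3) = 240)
U((-3 - 4)², -16) + 2329 = 240 + 2329 = 2569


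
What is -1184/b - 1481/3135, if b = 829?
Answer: -4939589/2598915 ≈ -1.9006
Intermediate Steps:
-1184/b - 1481/3135 = -1184/829 - 1481/3135 = -4939589/2598915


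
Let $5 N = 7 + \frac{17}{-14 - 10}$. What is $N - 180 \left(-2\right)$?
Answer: $\frac{43351}{120} \approx 361.26$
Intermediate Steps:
$N = \frac{151}{120}$ ($N = \frac{7 + \frac{17}{-14 - 10}}{5} = \frac{7 + \frac{17}{-24}}{5} = \frac{7 + 17 \left(- \frac{1}{24}\right)}{5} = \frac{7 - \frac{17}{24}}{5} = \frac{1}{5} \cdot \frac{151}{24} = \frac{151}{120} \approx 1.2583$)
$N - 180 \left(-2\right) = \frac{151}{120} - 180 \left(-2\right) = \frac{151}{120} - -360 = \frac{151}{120} + 360 = \frac{43351}{120}$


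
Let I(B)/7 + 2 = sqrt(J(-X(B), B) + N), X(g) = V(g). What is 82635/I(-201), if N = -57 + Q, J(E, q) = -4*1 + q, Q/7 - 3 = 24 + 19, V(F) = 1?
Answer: 11805/28 + 11805*sqrt(15)/28 ≈ 2054.5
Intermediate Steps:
Q = 322 (Q = 21 + 7*(24 + 19) = 21 + 7*43 = 21 + 301 = 322)
X(g) = 1
J(E, q) = -4 + q
N = 265 (N = -57 + 322 = 265)
I(B) = -14 + 7*sqrt(261 + B) (I(B) = -14 + 7*sqrt((-4 + B) + 265) = -14 + 7*sqrt(261 + B))
82635/I(-201) = 82635/(-14 + 7*sqrt(261 - 201)) = 82635/(-14 + 7*sqrt(60)) = 82635/(-14 + 7*(2*sqrt(15))) = 82635/(-14 + 14*sqrt(15))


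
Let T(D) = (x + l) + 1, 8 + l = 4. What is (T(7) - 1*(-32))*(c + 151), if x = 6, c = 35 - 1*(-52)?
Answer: 8330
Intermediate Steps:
c = 87 (c = 35 + 52 = 87)
l = -4 (l = -8 + 4 = -4)
T(D) = 3 (T(D) = (6 - 4) + 1 = 2 + 1 = 3)
(T(7) - 1*(-32))*(c + 151) = (3 - 1*(-32))*(87 + 151) = (3 + 32)*238 = 35*238 = 8330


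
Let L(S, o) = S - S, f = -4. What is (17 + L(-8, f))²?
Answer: 289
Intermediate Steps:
L(S, o) = 0
(17 + L(-8, f))² = (17 + 0)² = 17² = 289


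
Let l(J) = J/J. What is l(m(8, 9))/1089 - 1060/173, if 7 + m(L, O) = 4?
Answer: -1154167/188397 ≈ -6.1263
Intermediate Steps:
m(L, O) = -3 (m(L, O) = -7 + 4 = -3)
l(J) = 1
l(m(8, 9))/1089 - 1060/173 = 1/1089 - 1060/173 = -1154167/188397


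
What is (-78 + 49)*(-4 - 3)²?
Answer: -1421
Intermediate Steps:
(-78 + 49)*(-4 - 3)² = -29*(-7)² = -29*49 = -1421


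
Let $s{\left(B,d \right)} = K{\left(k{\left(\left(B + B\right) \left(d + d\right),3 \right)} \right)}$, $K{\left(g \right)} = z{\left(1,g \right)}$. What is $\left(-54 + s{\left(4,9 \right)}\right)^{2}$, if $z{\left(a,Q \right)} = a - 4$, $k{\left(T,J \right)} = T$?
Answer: $3249$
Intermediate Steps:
$z{\left(a,Q \right)} = -4 + a$
$K{\left(g \right)} = -3$ ($K{\left(g \right)} = -4 + 1 = -3$)
$s{\left(B,d \right)} = -3$
$\left(-54 + s{\left(4,9 \right)}\right)^{2} = \left(-54 - 3\right)^{2} = \left(-57\right)^{2} = 3249$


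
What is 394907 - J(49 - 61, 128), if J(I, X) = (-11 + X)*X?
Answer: 379931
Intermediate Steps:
J(I, X) = X*(-11 + X)
394907 - J(49 - 61, 128) = 394907 - 128*(-11 + 128) = 394907 - 128*117 = 394907 - 1*14976 = 394907 - 14976 = 379931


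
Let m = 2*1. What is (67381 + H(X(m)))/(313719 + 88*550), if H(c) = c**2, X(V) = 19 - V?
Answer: 67670/362119 ≈ 0.18687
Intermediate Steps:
m = 2
(67381 + H(X(m)))/(313719 + 88*550) = (67381 + (19 - 1*2)**2)/(313719 + 88*550) = (67381 + (19 - 2)**2)/(313719 + 48400) = (67381 + 17**2)/362119 = (67381 + 289)*(1/362119) = 67670*(1/362119) = 67670/362119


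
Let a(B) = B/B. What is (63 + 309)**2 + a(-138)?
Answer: 138385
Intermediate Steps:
a(B) = 1
(63 + 309)**2 + a(-138) = (63 + 309)**2 + 1 = 372**2 + 1 = 138384 + 1 = 138385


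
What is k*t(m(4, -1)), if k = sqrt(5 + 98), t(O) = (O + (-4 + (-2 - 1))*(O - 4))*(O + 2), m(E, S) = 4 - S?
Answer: -14*sqrt(103) ≈ -142.08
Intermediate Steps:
t(O) = (2 + O)*(28 - 6*O) (t(O) = (O + (-4 - 3)*(-4 + O))*(2 + O) = (O - 7*(-4 + O))*(2 + O) = (O + (28 - 7*O))*(2 + O) = (28 - 6*O)*(2 + O) = (2 + O)*(28 - 6*O))
k = sqrt(103) ≈ 10.149
k*t(m(4, -1)) = sqrt(103)*(56 - 6*(4 - 1*(-1))**2 + 16*(4 - 1*(-1))) = sqrt(103)*(56 - 6*(4 + 1)**2 + 16*(4 + 1)) = sqrt(103)*(56 - 6*5**2 + 16*5) = sqrt(103)*(56 - 6*25 + 80) = sqrt(103)*(56 - 150 + 80) = sqrt(103)*(-14) = -14*sqrt(103)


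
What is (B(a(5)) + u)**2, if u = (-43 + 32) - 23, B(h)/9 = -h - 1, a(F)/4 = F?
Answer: 49729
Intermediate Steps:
a(F) = 4*F
B(h) = -9 - 9*h (B(h) = 9*(-h - 1) = 9*(-1 - h) = -9 - 9*h)
u = -34 (u = -11 - 23 = -34)
(B(a(5)) + u)**2 = ((-9 - 36*5) - 34)**2 = ((-9 - 9*20) - 34)**2 = ((-9 - 180) - 34)**2 = (-189 - 34)**2 = (-223)**2 = 49729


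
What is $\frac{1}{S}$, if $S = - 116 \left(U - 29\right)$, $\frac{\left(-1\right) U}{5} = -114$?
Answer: $- \frac{1}{62756} \approx -1.5935 \cdot 10^{-5}$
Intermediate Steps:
$U = 570$ ($U = \left(-5\right) \left(-114\right) = 570$)
$S = -62756$ ($S = - 116 \left(570 - 29\right) = \left(-116\right) 541 = -62756$)
$\frac{1}{S} = \frac{1}{-62756} = - \frac{1}{62756}$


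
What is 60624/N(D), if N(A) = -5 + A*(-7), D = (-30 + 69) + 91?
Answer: -20208/305 ≈ -66.256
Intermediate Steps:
D = 130 (D = 39 + 91 = 130)
N(A) = -5 - 7*A
60624/N(D) = 60624/(-5 - 7*130) = 60624/(-5 - 910) = 60624/(-915) = 60624*(-1/915) = -20208/305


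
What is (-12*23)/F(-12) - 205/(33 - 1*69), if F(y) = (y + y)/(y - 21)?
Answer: -13457/36 ≈ -373.81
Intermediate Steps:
F(y) = 2*y/(-21 + y) (F(y) = (2*y)/(-21 + y) = 2*y/(-21 + y))
(-12*23)/F(-12) - 205/(33 - 1*69) = (-12*23)/((2*(-12)/(-21 - 12))) - 205/(33 - 1*69) = -276/(2*(-12)/(-33)) - 205/(33 - 69) = -276/(2*(-12)*(-1/33)) - 205/(-36) = -276/8/11 - 205*(-1/36) = -276*11/8 + 205/36 = -759/2 + 205/36 = -13457/36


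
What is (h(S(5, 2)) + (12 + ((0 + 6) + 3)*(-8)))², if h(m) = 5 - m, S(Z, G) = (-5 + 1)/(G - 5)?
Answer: 28561/9 ≈ 3173.4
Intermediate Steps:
S(Z, G) = -4/(-5 + G)
(h(S(5, 2)) + (12 + ((0 + 6) + 3)*(-8)))² = ((5 - (-4)/(-5 + 2)) + (12 + ((0 + 6) + 3)*(-8)))² = ((5 - (-4)/(-3)) + (12 + (6 + 3)*(-8)))² = ((5 - (-4)*(-1)/3) + (12 + 9*(-8)))² = ((5 - 1*4/3) + (12 - 72))² = ((5 - 4/3) - 60)² = (11/3 - 60)² = (-169/3)² = 28561/9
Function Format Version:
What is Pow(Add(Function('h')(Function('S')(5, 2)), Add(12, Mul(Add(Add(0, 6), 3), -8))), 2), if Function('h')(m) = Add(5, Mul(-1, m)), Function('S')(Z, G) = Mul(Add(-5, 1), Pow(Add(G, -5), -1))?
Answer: Rational(28561, 9) ≈ 3173.4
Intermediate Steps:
Function('S')(Z, G) = Mul(-4, Pow(Add(-5, G), -1))
Pow(Add(Function('h')(Function('S')(5, 2)), Add(12, Mul(Add(Add(0, 6), 3), -8))), 2) = Pow(Add(Add(5, Mul(-1, Mul(-4, Pow(Add(-5, 2), -1)))), Add(12, Mul(Add(Add(0, 6), 3), -8))), 2) = Pow(Add(Add(5, Mul(-1, Mul(-4, Pow(-3, -1)))), Add(12, Mul(Add(6, 3), -8))), 2) = Pow(Add(Add(5, Mul(-1, Mul(-4, Rational(-1, 3)))), Add(12, Mul(9, -8))), 2) = Pow(Add(Add(5, Mul(-1, Rational(4, 3))), Add(12, -72)), 2) = Pow(Add(Add(5, Rational(-4, 3)), -60), 2) = Pow(Add(Rational(11, 3), -60), 2) = Pow(Rational(-169, 3), 2) = Rational(28561, 9)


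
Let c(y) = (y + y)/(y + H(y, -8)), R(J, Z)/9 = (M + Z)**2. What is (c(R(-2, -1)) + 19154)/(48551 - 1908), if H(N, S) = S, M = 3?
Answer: 134096/326501 ≈ 0.41071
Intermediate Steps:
R(J, Z) = 9*(3 + Z)**2
c(y) = 2*y/(-8 + y) (c(y) = (y + y)/(y - 8) = (2*y)/(-8 + y) = 2*y/(-8 + y))
(c(R(-2, -1)) + 19154)/(48551 - 1908) = (2*(9*(3 - 1)**2)/(-8 + 9*(3 - 1)**2) + 19154)/(48551 - 1908) = (2*(9*2**2)/(-8 + 9*2**2) + 19154)/46643 = (2*(9*4)/(-8 + 9*4) + 19154)*(1/46643) = (2*36/(-8 + 36) + 19154)*(1/46643) = (2*36/28 + 19154)*(1/46643) = (2*36*(1/28) + 19154)*(1/46643) = (18/7 + 19154)*(1/46643) = (134096/7)*(1/46643) = 134096/326501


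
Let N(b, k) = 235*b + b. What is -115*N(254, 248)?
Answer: -6893560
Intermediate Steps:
N(b, k) = 236*b
-115*N(254, 248) = -27140*254 = -115*59944 = -6893560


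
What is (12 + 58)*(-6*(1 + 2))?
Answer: -1260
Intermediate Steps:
(12 + 58)*(-6*(1 + 2)) = 70*(-6*3) = 70*(-18) = -1260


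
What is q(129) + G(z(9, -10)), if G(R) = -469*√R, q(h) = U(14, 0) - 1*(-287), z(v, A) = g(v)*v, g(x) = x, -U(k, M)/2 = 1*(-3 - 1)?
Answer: -3926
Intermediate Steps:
U(k, M) = 8 (U(k, M) = -2*(-3 - 1) = -2*(-4) = 8)
z(v, A) = v² (z(v, A) = v*v = v²)
q(h) = 295 (q(h) = 8 - 1*(-287) = 8 + 287 = 295)
q(129) + G(z(9, -10)) = 295 - 469*√(9²) = 295 - 469*√81 = 295 - 469*9 = 295 - 4221 = -3926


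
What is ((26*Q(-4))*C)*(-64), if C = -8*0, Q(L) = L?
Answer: 0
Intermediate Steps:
C = 0
((26*Q(-4))*C)*(-64) = ((26*(-4))*0)*(-64) = -104*0*(-64) = 0*(-64) = 0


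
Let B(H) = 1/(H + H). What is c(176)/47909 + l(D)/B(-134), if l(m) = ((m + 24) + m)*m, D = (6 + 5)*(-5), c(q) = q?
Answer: -60731364584/47909 ≈ -1.2676e+6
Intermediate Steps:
B(H) = 1/(2*H)
D = -55 (D = 11*(-5) = -55)
l(m) = m*(24 + 2*m) (l(m) = ((24 + m) + m)*m = (24 + 2*m)*m = m*(24 + 2*m))
c(176)/47909 + l(D)/B(-134) = 176/47909 + (2*(-55)*(12 - 55))/(((1/2)/(-134))) = 176*(1/47909) + (2*(-55)*(-43))/(((1/2)*(-1/134))) = 176/47909 + 4730/(-1/268) = 176/47909 + 4730*(-268) = 176/47909 - 1267640 = -60731364584/47909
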